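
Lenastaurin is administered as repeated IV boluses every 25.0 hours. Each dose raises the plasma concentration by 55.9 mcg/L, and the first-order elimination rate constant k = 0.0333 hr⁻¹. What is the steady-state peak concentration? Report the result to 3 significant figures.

Fraction remaining after one interval: e^(−kτ) = e^(−0.03330 × 25.0) = 0.4350
R = 1 / (1 − 0.4350) = 1.770
Css,max = 55.9 × 1.770 ≈ 98.9 mcg/L

98.9 mcg/L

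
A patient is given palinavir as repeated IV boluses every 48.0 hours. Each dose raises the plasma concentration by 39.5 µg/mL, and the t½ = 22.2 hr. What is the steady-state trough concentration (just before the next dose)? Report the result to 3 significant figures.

11.4 µg/mL

k = ln 2 / 22.2 = 0.03122 hr⁻¹
Fraction remaining after one interval: e^(−kτ) = e^(−0.03122 × 48.0) = 0.2234
R = 1 / (1 − 0.2234) = 1.288
Css,max = 39.5 × 1.288 = 50.86 µg/mL
Css,min = Css,max × e^(−kτ) = 50.86 × 0.2234 ≈ 11.4 µg/mL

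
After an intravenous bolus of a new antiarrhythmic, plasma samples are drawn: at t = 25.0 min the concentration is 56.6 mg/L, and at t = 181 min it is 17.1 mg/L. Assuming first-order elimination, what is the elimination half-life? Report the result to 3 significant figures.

k = ln(C₁/C₂) / (t₂ − t₁) = ln(56.6/17.1) / (181 − 25.0)
  = 1.197 / 156.0 = 0.007673 min⁻¹
t½ = ln 2 / k = ln 2 / 0.007673 ≈ 90.3 minutes

90.3 minutes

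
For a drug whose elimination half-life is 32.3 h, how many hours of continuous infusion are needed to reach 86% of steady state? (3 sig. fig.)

91.6 hours

k = ln 2 / 32.3 = 0.02146 h⁻¹
f = 1 − e^(−kt)  ⇒  t = −ln(1 − f) / k
t = −ln(1 − 0.86) / 0.02146 = 1.966 / 0.02146 ≈ 91.6 hours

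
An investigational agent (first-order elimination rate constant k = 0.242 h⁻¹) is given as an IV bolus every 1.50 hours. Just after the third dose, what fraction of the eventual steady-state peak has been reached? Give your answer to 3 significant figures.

0.663

f_n = 1 − e^(−nkτ) = 1 − e^(−3 × 0.2420 × 1.50) = 1 − e^(−1.089) = 1 − 0.3366 ≈ 0.663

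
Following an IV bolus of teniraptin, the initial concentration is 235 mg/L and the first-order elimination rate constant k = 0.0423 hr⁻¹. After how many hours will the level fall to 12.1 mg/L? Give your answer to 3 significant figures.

C(t) = C₀ e^(−kt)  ⇒  t = ln(C₀/C) / k
t = ln(235/12.1) / 0.04230 = 2.966 / 0.04230 ≈ 70.1 hours

70.1 hours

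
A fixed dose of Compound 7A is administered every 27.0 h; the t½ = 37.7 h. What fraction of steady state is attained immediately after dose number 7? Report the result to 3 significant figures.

0.969

k = ln 2 / 37.7 = 0.01839 h⁻¹
f_n = 1 − e^(−nkτ) = 1 − e^(−7 × 0.01839 × 27.0) = 1 − e^(−3.475) = 1 − 0.03096 ≈ 0.969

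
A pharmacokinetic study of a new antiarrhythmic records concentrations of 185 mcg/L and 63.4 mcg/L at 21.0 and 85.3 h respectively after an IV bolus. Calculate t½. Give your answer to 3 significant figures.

41.6 hours

k = ln(C₁/C₂) / (t₂ − t₁) = ln(185/63.4) / (85.3 − 21.0)
  = 1.071 / 64.30 = 0.01665 h⁻¹
t½ = ln 2 / k = ln 2 / 0.01665 ≈ 41.6 hours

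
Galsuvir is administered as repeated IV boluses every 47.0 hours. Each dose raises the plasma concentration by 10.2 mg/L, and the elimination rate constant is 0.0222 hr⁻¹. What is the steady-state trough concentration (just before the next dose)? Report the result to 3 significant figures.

5.55 mg/L

Fraction remaining after one interval: e^(−kτ) = e^(−0.02220 × 47.0) = 0.3523
R = 1 / (1 − 0.3523) = 1.544
Css,max = 10.2 × 1.544 = 15.75 mg/L
Css,min = Css,max × e^(−kτ) = 15.75 × 0.3523 ≈ 5.55 mg/L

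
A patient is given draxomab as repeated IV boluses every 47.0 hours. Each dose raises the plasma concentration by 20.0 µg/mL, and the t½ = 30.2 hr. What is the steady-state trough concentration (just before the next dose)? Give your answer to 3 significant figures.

k = ln 2 / 30.2 = 0.02295 hr⁻¹
Fraction remaining after one interval: e^(−kτ) = e^(−0.02295 × 47.0) = 0.3400
R = 1 / (1 − 0.3400) = 1.515
Css,max = 20.0 × 1.515 = 30.30 µg/mL
Css,min = Css,max × e^(−kτ) = 30.30 × 0.3400 ≈ 10.3 µg/mL

10.3 µg/mL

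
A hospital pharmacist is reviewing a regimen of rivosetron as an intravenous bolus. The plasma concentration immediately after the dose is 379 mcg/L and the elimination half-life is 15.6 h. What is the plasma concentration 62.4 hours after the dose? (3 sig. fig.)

k = ln 2 / 15.6 = 0.04443 h⁻¹
C(t) = C₀ e^(−kt) = 379 × e^(−0.04443 × 62.4) = 379 × e^(−2.773) = 379 × 0.06250 ≈ 23.7 mcg/L

23.7 mcg/L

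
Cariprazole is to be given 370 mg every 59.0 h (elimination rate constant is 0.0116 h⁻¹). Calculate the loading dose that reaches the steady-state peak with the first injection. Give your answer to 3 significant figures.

Accumulation ratio R = 1 / (1 − e^(−kτ)) = 1 / (1 − e^(−0.01160×59.0)) = 1 / (1 − 0.5044) = 2.018
Loading dose = maintenance dose × R = 370 × 2.018 ≈ 747 mg

747 mg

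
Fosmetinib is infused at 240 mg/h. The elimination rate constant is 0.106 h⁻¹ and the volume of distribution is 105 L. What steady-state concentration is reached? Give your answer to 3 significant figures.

CL = k · V = 0.106 × 105 = 11.13 L/h
Css = rate / CL = 240 / 11.13 ≈ 21.6 µg/mL

21.6 µg/mL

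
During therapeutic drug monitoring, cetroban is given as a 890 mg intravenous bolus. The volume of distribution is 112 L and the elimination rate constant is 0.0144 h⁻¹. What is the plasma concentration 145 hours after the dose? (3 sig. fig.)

C₀ = dose / V = 890 / 112 = 7.946 µg/mL
C(t) = C₀ e^(−kt) = 7.946 × e^(−0.01440 × 145) = 7.946 × e^(−2.088) = 7.946 × 0.1239 ≈ 0.985 µg/mL

0.985 µg/mL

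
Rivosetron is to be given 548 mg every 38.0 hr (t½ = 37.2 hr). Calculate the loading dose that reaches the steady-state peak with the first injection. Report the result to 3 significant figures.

k = ln 2 / 37.2 = 0.01863 hr⁻¹
Accumulation ratio R = 1 / (1 − e^(−kτ)) = 1 / (1 − e^(−0.01863×38.0)) = 1 / (1 − 0.4926) = 1.971
Loading dose = maintenance dose × R = 548 × 1.971 ≈ 1080 mg

1080 mg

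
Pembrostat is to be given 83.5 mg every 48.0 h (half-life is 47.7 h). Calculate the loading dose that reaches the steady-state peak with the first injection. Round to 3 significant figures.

166 mg

k = ln 2 / 47.7 = 0.01453 h⁻¹
Accumulation ratio R = 1 / (1 − e^(−kτ)) = 1 / (1 − e^(−0.01453×48.0)) = 1 / (1 − 0.4978) = 1.991
Loading dose = maintenance dose × R = 83.5 × 1.991 ≈ 166 mg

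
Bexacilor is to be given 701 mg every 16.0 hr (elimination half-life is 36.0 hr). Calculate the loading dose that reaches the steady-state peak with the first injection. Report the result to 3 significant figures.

k = ln 2 / 36.0 = 0.01925 hr⁻¹
Accumulation ratio R = 1 / (1 − e^(−kτ)) = 1 / (1 − e^(−0.01925×16.0)) = 1 / (1 − 0.7349) = 3.772
Loading dose = maintenance dose × R = 701 × 3.772 ≈ 2640 mg

2640 mg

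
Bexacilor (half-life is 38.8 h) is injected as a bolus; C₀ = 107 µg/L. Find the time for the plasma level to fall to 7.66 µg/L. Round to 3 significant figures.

148 hours

k = ln 2 / 38.8 = 0.01786 h⁻¹
C(t) = C₀ e^(−kt)  ⇒  t = ln(C₀/C) / k
t = ln(107/7.66) / 0.01786 = 2.637 / 0.01786 ≈ 148 hours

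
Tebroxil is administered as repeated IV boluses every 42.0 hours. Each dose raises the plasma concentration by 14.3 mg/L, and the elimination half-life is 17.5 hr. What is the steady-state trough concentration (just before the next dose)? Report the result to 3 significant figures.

k = ln 2 / 17.5 = 0.03961 hr⁻¹
Fraction remaining after one interval: e^(−kτ) = e^(−0.03961 × 42.0) = 0.1895
R = 1 / (1 − 0.1895) = 1.234
Css,max = 14.3 × 1.234 = 17.64 mg/L
Css,min = Css,max × e^(−kτ) = 17.64 × 0.1895 ≈ 3.34 mg/L

3.34 mg/L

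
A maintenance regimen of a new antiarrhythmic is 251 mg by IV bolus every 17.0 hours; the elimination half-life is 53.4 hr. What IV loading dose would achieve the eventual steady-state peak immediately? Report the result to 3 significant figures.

k = ln 2 / 53.4 = 0.01298 hr⁻¹
Accumulation ratio R = 1 / (1 − e^(−kτ)) = 1 / (1 − e^(−0.01298×17.0)) = 1 / (1 − 0.8020) = 5.050
Loading dose = maintenance dose × R = 251 × 5.050 ≈ 1270 mg

1270 mg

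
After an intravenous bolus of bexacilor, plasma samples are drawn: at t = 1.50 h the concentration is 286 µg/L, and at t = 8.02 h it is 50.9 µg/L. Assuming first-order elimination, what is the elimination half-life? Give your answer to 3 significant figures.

2.62 hours

k = ln(C₁/C₂) / (t₂ − t₁) = ln(286/50.9) / (8.02 − 1.50)
  = 1.726 / 6.520 = 0.2647 h⁻¹
t½ = ln 2 / k = ln 2 / 0.2647 ≈ 2.62 hours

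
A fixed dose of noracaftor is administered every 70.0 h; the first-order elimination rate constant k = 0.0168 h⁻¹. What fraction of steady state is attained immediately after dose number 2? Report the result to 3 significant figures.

0.905

f_n = 1 − e^(−nkτ) = 1 − e^(−2 × 0.01680 × 70.0) = 1 − e^(−2.352) = 1 − 0.09518 ≈ 0.905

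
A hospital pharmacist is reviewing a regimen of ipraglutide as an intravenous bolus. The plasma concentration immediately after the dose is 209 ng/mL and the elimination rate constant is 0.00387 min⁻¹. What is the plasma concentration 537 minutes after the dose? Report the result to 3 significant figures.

C(t) = C₀ e^(−kt) = 209 × e^(−0.003870 × 537) = 209 × e^(−2.078) = 209 × 0.1252 ≈ 26.2 ng/mL

26.2 ng/mL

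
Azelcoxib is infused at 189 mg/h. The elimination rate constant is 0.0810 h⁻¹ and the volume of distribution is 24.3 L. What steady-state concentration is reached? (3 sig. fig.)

CL = k · V = 0.0810 × 24.3 = 1.968 L/h
Css = rate / CL = 189 / 1.968 ≈ 96.0 µg/mL

96.0 µg/mL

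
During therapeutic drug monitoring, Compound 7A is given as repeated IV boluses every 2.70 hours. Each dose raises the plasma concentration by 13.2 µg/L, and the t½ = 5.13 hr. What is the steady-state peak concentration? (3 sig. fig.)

43.2 µg/L

k = ln 2 / 5.13 = 0.1351 hr⁻¹
Fraction remaining after one interval: e^(−kτ) = e^(−0.1351 × 2.70) = 0.6943
R = 1 / (1 − 0.6943) = 3.271
Css,max = 13.2 × 3.271 ≈ 43.2 µg/L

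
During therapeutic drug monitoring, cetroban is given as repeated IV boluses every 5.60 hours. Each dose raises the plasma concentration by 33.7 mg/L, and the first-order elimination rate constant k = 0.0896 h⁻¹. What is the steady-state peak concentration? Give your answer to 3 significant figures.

85.4 mg/L

Fraction remaining after one interval: e^(−kτ) = e^(−0.08960 × 5.60) = 0.6055
R = 1 / (1 − 0.6055) = 2.535
Css,max = 33.7 × 2.535 ≈ 85.4 mg/L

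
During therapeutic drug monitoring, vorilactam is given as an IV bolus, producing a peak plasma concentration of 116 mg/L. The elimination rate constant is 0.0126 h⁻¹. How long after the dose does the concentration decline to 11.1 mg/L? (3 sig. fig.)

C(t) = C₀ e^(−kt)  ⇒  t = ln(C₀/C) / k
t = ln(116/11.1) / 0.01260 = 2.347 / 0.01260 ≈ 186 hours

186 hours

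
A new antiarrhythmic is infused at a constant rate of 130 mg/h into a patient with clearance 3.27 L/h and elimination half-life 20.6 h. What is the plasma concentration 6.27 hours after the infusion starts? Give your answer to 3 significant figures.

Css = rate / CL = 130 / 3.27 = 39.76 µg/mL
k = ln 2 / 20.6 = 0.03365 h⁻¹
C(t) = Css (1 − e^(−kt)) = 39.76 × (1 − e^(−0.2110)) = 39.76 × 0.1902 ≈ 7.56 µg/mL

7.56 µg/mL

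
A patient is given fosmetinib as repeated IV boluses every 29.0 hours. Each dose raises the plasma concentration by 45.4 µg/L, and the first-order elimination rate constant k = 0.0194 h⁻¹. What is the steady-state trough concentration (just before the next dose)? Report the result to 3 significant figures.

60.1 µg/L

Fraction remaining after one interval: e^(−kτ) = e^(−0.01940 × 29.0) = 0.5697
R = 1 / (1 − 0.5697) = 2.324
Css,max = 45.4 × 2.324 = 105.5 µg/L
Css,min = Css,max × e^(−kτ) = 105.5 × 0.5697 ≈ 60.1 µg/L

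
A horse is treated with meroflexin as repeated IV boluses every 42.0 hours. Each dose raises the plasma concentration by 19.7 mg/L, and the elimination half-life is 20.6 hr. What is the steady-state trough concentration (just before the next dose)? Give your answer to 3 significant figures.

6.34 mg/L

k = ln 2 / 20.6 = 0.03365 hr⁻¹
Fraction remaining after one interval: e^(−kτ) = e^(−0.03365 × 42.0) = 0.2434
R = 1 / (1 − 0.2434) = 1.322
Css,max = 19.7 × 1.322 = 26.04 mg/L
Css,min = Css,max × e^(−kτ) = 26.04 × 0.2434 ≈ 6.34 mg/L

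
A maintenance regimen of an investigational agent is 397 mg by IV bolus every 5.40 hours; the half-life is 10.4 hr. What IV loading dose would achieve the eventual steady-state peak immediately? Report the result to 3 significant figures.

k = ln 2 / 10.4 = 0.06665 hr⁻¹
Accumulation ratio R = 1 / (1 − e^(−kτ)) = 1 / (1 − e^(−0.06665×5.40)) = 1 / (1 − 0.6977) = 3.308
Loading dose = maintenance dose × R = 397 × 3.308 ≈ 1310 mg

1310 mg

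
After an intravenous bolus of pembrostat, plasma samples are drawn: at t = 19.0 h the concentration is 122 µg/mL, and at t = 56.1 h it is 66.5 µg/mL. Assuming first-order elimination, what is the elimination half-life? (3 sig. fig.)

42.4 hours

k = ln(C₁/C₂) / (t₂ − t₁) = ln(122/66.5) / (56.1 − 19.0)
  = 0.6068 / 37.10 = 0.01636 h⁻¹
t½ = ln 2 / k = ln 2 / 0.01636 ≈ 42.4 hours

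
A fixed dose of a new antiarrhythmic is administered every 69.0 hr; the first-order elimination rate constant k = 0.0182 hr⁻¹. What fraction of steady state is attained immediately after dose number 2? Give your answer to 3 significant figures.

f_n = 1 − e^(−nkτ) = 1 − e^(−2 × 0.01820 × 69.0) = 1 − e^(−2.512) = 1 − 0.08114 ≈ 0.919

0.919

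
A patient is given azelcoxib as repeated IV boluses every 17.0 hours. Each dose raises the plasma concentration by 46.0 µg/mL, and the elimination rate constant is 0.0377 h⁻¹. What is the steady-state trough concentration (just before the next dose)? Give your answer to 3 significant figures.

Fraction remaining after one interval: e^(−kτ) = e^(−0.03770 × 17.0) = 0.5268
R = 1 / (1 − 0.5268) = 2.113
Css,max = 46.0 × 2.113 = 97.21 µg/mL
Css,min = Css,max × e^(−kτ) = 97.21 × 0.5268 ≈ 51.2 µg/mL

51.2 µg/mL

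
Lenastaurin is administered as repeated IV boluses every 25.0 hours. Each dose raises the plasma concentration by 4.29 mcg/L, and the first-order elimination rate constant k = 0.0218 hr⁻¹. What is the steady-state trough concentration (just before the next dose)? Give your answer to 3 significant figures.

5.92 mcg/L

Fraction remaining after one interval: e^(−kτ) = e^(−0.02180 × 25.0) = 0.5798
R = 1 / (1 − 0.5798) = 2.380
Css,max = 4.29 × 2.380 = 10.21 mcg/L
Css,min = Css,max × e^(−kτ) = 10.21 × 0.5798 ≈ 5.92 mcg/L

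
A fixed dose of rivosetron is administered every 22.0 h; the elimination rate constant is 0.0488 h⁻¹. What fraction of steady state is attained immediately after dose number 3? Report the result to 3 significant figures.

f_n = 1 − e^(−nkτ) = 1 − e^(−3 × 0.04880 × 22.0) = 1 − e^(−3.221) = 1 − 0.03992 ≈ 0.960

0.960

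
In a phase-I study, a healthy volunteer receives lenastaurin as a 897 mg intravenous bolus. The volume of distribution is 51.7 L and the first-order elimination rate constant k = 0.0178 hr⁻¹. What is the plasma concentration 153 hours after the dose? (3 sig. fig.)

C₀ = dose / V = 897 / 51.7 = 17.35 µg/mL
C(t) = C₀ e^(−kt) = 17.35 × e^(−0.01780 × 153) = 17.35 × e^(−2.723) = 17.35 × 0.06565 ≈ 1.14 µg/mL

1.14 µg/mL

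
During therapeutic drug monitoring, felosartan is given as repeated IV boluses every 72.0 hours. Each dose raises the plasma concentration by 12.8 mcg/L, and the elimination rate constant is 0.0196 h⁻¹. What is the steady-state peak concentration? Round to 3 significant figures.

Fraction remaining after one interval: e^(−kτ) = e^(−0.01960 × 72.0) = 0.2439
R = 1 / (1 − 0.2439) = 1.322
Css,max = 12.8 × 1.322 ≈ 16.9 mcg/L

16.9 mcg/L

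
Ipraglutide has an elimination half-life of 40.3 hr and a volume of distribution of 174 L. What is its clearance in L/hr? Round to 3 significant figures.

k = ln 2 / t½ = ln 2 / 40.3 = 0.01720 hr⁻¹
CL = k · V = 0.01720 × 174 ≈ 2.99 L/hr

2.99 L/hr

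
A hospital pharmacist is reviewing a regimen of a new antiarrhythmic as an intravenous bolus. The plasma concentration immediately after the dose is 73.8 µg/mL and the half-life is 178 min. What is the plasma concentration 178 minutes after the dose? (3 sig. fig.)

k = ln 2 / 178 = 0.003894 min⁻¹
C(t) = C₀ e^(−kt) = 73.8 × e^(−0.003894 × 178) = 73.8 × e^(−0.6931) = 73.8 × 0.5000 ≈ 36.9 µg/mL

36.9 µg/mL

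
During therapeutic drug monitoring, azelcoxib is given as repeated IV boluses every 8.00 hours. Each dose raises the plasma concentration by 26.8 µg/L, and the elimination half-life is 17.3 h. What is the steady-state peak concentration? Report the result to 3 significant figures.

k = ln 2 / 17.3 = 0.04007 h⁻¹
Fraction remaining after one interval: e^(−kτ) = e^(−0.04007 × 8.00) = 0.7258
R = 1 / (1 − 0.7258) = 3.646
Css,max = 26.8 × 3.646 ≈ 97.7 µg/L

97.7 µg/L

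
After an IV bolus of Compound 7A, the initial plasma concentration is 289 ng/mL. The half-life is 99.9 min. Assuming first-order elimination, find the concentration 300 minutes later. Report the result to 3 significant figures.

k = ln 2 / 99.9 = 0.006938 min⁻¹
C(t) = C₀ e^(−kt) = 289 × e^(−0.006938 × 300) = 289 × e^(−2.082) = 289 × 0.1247 ≈ 36.0 ng/mL

36.0 ng/mL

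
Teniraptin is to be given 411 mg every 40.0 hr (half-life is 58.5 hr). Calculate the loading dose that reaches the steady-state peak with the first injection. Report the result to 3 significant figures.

k = ln 2 / 58.5 = 0.01185 hr⁻¹
Accumulation ratio R = 1 / (1 − e^(−kτ)) = 1 / (1 − e^(−0.01185×40.0)) = 1 / (1 − 0.6225) = 2.649
Loading dose = maintenance dose × R = 411 × 2.649 ≈ 1090 mg

1090 mg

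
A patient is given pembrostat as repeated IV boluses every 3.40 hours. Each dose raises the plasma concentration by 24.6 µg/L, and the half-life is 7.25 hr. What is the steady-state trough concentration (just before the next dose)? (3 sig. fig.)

k = ln 2 / 7.25 = 0.09561 hr⁻¹
Fraction remaining after one interval: e^(−kτ) = e^(−0.09561 × 3.40) = 0.7225
R = 1 / (1 − 0.7225) = 3.603
Css,max = 24.6 × 3.603 = 88.64 µg/L
Css,min = Css,max × e^(−kτ) = 88.64 × 0.7225 ≈ 64.0 µg/L

64.0 µg/L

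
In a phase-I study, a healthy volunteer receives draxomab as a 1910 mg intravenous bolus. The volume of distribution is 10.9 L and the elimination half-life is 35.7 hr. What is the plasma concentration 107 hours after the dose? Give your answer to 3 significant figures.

C₀ = dose / V = 1910 / 10.9 = 175.2 mg/L
k = ln 2 / 35.7 = 0.01942 hr⁻¹
C(t) = C₀ e^(−kt) = 175.2 × e^(−0.01942 × 107) = 175.2 × e^(−2.077) = 175.2 × 0.1252 ≈ 21.9 mg/L

21.9 mg/L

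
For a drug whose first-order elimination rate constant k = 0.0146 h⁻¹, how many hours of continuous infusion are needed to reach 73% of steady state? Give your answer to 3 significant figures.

89.7 hours

f = 1 − e^(−kt)  ⇒  t = −ln(1 − f) / k
t = −ln(1 − 0.73) / 0.01460 = 1.309 / 0.01460 ≈ 89.7 hours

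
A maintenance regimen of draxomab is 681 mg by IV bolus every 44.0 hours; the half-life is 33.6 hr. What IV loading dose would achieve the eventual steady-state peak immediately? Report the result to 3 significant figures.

1140 mg

k = ln 2 / 33.6 = 0.02063 hr⁻¹
Accumulation ratio R = 1 / (1 − e^(−kτ)) = 1 / (1 − e^(−0.02063×44.0)) = 1 / (1 − 0.4035) = 1.676
Loading dose = maintenance dose × R = 681 × 1.676 ≈ 1140 mg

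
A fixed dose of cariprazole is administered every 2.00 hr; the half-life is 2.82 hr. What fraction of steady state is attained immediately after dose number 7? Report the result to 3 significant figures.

0.968

k = ln 2 / 2.82 = 0.2458 hr⁻¹
f_n = 1 − e^(−nkτ) = 1 − e^(−7 × 0.2458 × 2.00) = 1 − e^(−3.441) = 1 − 0.03203 ≈ 0.968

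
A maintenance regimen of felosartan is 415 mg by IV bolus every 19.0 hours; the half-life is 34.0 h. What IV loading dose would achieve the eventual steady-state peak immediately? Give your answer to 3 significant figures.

1290 mg

k = ln 2 / 34.0 = 0.02039 h⁻¹
Accumulation ratio R = 1 / (1 − e^(−kτ)) = 1 / (1 − e^(−0.02039×19.0)) = 1 / (1 − 0.6789) = 3.114
Loading dose = maintenance dose × R = 415 × 3.114 ≈ 1290 mg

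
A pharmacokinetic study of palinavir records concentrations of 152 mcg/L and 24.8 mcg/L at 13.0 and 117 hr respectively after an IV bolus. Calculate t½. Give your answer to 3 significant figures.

39.8 hours

k = ln(C₁/C₂) / (t₂ − t₁) = ln(152/24.8) / (117 − 13.0)
  = 1.813 / 104.0 = 0.01743 hr⁻¹
t½ = ln 2 / k = ln 2 / 0.01743 ≈ 39.8 hours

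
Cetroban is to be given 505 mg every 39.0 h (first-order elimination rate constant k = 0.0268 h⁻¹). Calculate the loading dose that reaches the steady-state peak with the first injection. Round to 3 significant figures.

779 mg

Accumulation ratio R = 1 / (1 − e^(−kτ)) = 1 / (1 − e^(−0.02680×39.0)) = 1 / (1 − 0.3516) = 1.542
Loading dose = maintenance dose × R = 505 × 1.542 ≈ 779 mg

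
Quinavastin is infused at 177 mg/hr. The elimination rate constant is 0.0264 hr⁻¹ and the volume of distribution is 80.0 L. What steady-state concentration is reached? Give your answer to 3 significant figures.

83.8 µg/mL

CL = k · V = 0.0264 × 80.0 = 2.112 L/hr
Css = rate / CL = 177 / 2.112 ≈ 83.8 µg/mL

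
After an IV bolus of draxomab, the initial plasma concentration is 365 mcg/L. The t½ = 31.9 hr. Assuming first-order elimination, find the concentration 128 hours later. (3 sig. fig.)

k = ln 2 / 31.9 = 0.02173 hr⁻¹
C(t) = C₀ e^(−kt) = 365 × e^(−0.02173 × 128) = 365 × e^(−2.781) = 365 × 0.06196 ≈ 22.6 mcg/L

22.6 mcg/L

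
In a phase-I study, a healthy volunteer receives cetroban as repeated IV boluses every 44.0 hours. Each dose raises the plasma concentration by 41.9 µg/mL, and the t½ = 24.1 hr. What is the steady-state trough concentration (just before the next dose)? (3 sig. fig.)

k = ln 2 / 24.1 = 0.02876 hr⁻¹
Fraction remaining after one interval: e^(−kτ) = e^(−0.02876 × 44.0) = 0.2821
R = 1 / (1 − 0.2821) = 1.393
Css,max = 41.9 × 1.393 = 58.36 µg/mL
Css,min = Css,max × e^(−kτ) = 58.36 × 0.2821 ≈ 16.5 µg/mL

16.5 µg/mL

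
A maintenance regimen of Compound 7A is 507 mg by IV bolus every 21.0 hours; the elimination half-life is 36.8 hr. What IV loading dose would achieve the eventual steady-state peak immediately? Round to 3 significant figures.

k = ln 2 / 36.8 = 0.01884 hr⁻¹
Accumulation ratio R = 1 / (1 − e^(−kτ)) = 1 / (1 − e^(−0.01884×21.0)) = 1 / (1 − 0.6733) = 3.061
Loading dose = maintenance dose × R = 507 × 3.061 ≈ 1550 mg

1550 mg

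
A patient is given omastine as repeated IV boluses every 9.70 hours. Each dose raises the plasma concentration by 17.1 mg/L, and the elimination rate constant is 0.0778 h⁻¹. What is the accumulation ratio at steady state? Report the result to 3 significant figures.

1.89

Fraction remaining after one interval: e^(−kτ) = e^(−0.07780 × 9.70) = 0.4702
R = 1 / (1 − 0.4702) = 1 / 0.5298 ≈ 1.89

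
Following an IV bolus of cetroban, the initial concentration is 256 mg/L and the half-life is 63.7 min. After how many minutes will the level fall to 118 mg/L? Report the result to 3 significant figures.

k = ln 2 / 63.7 = 0.01088 min⁻¹
C(t) = C₀ e^(−kt)  ⇒  t = ln(C₀/C) / k
t = ln(256/118) / 0.01088 = 0.7745 / 0.01088 ≈ 71.2 minutes

71.2 minutes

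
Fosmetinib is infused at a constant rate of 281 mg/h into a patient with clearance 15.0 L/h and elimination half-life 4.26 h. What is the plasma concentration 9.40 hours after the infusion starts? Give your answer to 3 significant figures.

Css = rate / CL = 281 / 15.0 = 18.73 mg/L
k = ln 2 / 4.26 = 0.1627 h⁻¹
C(t) = Css (1 − e^(−kt)) = 18.73 × (1 − e^(−1.529)) = 18.73 × 0.7834 ≈ 14.7 mg/L

14.7 mg/L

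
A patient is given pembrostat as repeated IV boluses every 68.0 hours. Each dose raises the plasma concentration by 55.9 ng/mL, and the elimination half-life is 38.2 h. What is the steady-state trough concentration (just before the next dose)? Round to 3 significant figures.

k = ln 2 / 38.2 = 0.01815 h⁻¹
Fraction remaining after one interval: e^(−kτ) = e^(−0.01815 × 68.0) = 0.2912
R = 1 / (1 − 0.2912) = 1.411
Css,max = 55.9 × 1.411 = 78.86 ng/mL
Css,min = Css,max × e^(−kτ) = 78.86 × 0.2912 ≈ 23.0 ng/mL

23.0 ng/mL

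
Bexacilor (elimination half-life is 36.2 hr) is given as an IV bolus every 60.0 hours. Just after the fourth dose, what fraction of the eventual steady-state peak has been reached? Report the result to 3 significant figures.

0.990

k = ln 2 / 36.2 = 0.01915 hr⁻¹
f_n = 1 − e^(−nkτ) = 1 − e^(−4 × 0.01915 × 60.0) = 1 − e^(−4.595) = 1 − 0.01010 ≈ 0.990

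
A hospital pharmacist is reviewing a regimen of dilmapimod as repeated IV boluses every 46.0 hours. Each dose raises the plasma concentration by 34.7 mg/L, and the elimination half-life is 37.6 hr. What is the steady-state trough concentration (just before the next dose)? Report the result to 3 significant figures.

k = ln 2 / 37.6 = 0.01843 hr⁻¹
Fraction remaining after one interval: e^(−kτ) = e^(−0.01843 × 46.0) = 0.4283
R = 1 / (1 − 0.4283) = 1.749
Css,max = 34.7 × 1.749 = 60.69 mg/L
Css,min = Css,max × e^(−kτ) = 60.69 × 0.4283 ≈ 26.0 mg/L

26.0 mg/L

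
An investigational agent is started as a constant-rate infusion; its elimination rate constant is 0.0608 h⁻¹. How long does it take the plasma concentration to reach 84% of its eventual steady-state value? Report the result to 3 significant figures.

30.1 hours

f = 1 − e^(−kt)  ⇒  t = −ln(1 − f) / k
t = −ln(1 − 0.84) / 0.06080 = 1.833 / 0.06080 ≈ 30.1 hours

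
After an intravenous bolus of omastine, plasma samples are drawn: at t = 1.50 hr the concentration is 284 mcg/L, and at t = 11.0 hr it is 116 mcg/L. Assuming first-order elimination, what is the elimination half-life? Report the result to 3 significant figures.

k = ln(C₁/C₂) / (t₂ − t₁) = ln(284/116) / (11.0 − 1.50)
  = 0.8954 / 9.500 = 0.09425 hr⁻¹
t½ = ln 2 / k = ln 2 / 0.09425 ≈ 7.35 hours

7.35 hours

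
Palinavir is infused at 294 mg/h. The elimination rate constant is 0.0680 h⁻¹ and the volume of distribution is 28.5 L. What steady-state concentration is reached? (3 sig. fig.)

CL = k · V = 0.0680 × 28.5 = 1.938 L/h
Css = rate / CL = 294 / 1.938 ≈ 152 mg/L

152 mg/L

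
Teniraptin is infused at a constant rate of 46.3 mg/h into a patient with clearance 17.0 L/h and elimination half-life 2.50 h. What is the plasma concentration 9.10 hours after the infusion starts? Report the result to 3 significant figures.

2.51 µg/mL

Css = rate / CL = 46.3 / 17.0 = 2.724 µg/mL
k = ln 2 / 2.50 = 0.2773 h⁻¹
C(t) = Css (1 − e^(−kt)) = 2.724 × (1 − e^(−2.523)) = 2.724 × 0.9198 ≈ 2.51 µg/mL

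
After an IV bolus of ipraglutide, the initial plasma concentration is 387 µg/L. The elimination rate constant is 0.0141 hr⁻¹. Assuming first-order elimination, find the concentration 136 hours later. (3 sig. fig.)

C(t) = C₀ e^(−kt) = 387 × e^(−0.01410 × 136) = 387 × e^(−1.918) = 387 × 0.1470 ≈ 56.9 µg/L

56.9 µg/L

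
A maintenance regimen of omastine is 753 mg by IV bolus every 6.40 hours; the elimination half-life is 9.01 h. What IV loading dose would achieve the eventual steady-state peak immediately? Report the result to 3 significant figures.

1940 mg

k = ln 2 / 9.01 = 0.07693 h⁻¹
Accumulation ratio R = 1 / (1 − e^(−kτ)) = 1 / (1 − e^(−0.07693×6.40)) = 1 / (1 − 0.6112) = 2.572
Loading dose = maintenance dose × R = 753 × 2.572 ≈ 1940 mg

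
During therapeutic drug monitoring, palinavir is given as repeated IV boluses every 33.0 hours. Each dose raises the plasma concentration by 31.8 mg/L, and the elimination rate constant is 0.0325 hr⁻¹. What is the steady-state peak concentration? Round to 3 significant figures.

Fraction remaining after one interval: e^(−kτ) = e^(−0.03250 × 33.0) = 0.3422
R = 1 / (1 − 0.3422) = 1.520
Css,max = 31.8 × 1.520 ≈ 48.3 mg/L

48.3 mg/L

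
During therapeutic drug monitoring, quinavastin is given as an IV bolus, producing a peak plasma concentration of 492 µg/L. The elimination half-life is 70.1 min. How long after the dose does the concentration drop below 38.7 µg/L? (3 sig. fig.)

k = ln 2 / 70.1 = 0.009888 min⁻¹
C(t) = C₀ e^(−kt)  ⇒  t = ln(C₀/C) / k
t = ln(492/38.7) / 0.009888 = 2.543 / 0.009888 ≈ 257 minutes

257 minutes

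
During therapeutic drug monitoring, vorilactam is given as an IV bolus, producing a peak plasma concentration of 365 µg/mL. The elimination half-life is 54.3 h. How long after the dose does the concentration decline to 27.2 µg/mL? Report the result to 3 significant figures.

203 hours

k = ln 2 / 54.3 = 0.01277 h⁻¹
C(t) = C₀ e^(−kt)  ⇒  t = ln(C₀/C) / k
t = ln(365/27.2) / 0.01277 = 2.597 / 0.01277 ≈ 203 hours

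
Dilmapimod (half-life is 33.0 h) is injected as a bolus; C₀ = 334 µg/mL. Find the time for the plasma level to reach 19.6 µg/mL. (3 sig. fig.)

k = ln 2 / 33.0 = 0.02100 h⁻¹
C(t) = C₀ e^(−kt)  ⇒  t = ln(C₀/C) / k
t = ln(334/19.6) / 0.02100 = 2.836 / 0.02100 ≈ 135 hours

135 hours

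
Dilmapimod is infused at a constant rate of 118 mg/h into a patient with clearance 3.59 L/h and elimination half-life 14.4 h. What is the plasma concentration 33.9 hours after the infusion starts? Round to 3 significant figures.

Css = rate / CL = 118 / 3.59 = 32.87 µg/mL
k = ln 2 / 14.4 = 0.04814 h⁻¹
C(t) = Css (1 − e^(−kt)) = 32.87 × (1 − e^(−1.632)) = 32.87 × 0.8044 ≈ 26.4 µg/mL

26.4 µg/mL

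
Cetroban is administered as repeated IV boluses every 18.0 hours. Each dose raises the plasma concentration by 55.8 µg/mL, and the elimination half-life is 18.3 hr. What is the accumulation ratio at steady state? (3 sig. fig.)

k = ln 2 / 18.3 = 0.03788 hr⁻¹
Fraction remaining after one interval: e^(−kτ) = e^(−0.03788 × 18.0) = 0.5057
R = 1 / (1 − 0.5057) = 1 / 0.4943 ≈ 2.02

2.02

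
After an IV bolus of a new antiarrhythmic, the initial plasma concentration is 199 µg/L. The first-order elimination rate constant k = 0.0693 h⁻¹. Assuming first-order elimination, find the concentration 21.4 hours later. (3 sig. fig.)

45.2 µg/L

C(t) = C₀ e^(−kt) = 199 × e^(−0.06930 × 21.4) = 199 × e^(−1.483) = 199 × 0.2270 ≈ 45.2 µg/L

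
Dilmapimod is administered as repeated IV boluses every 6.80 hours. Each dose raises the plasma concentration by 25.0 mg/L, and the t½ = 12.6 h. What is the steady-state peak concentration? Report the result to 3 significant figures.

80.1 mg/L

k = ln 2 / 12.6 = 0.05501 h⁻¹
Fraction remaining after one interval: e^(−kτ) = e^(−0.05501 × 6.80) = 0.6879
R = 1 / (1 − 0.6879) = 3.204
Css,max = 25.0 × 3.204 ≈ 80.1 mg/L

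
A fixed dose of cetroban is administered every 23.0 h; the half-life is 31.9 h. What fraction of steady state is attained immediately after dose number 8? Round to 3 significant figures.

k = ln 2 / 31.9 = 0.02173 h⁻¹
f_n = 1 − e^(−nkτ) = 1 − e^(−8 × 0.02173 × 23.0) = 1 − e^(−3.998) = 1 − 0.01835 ≈ 0.982

0.982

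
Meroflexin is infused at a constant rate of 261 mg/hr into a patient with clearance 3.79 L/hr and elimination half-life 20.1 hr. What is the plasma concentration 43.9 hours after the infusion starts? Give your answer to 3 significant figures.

53.7 µg/mL

Css = rate / CL = 261 / 3.79 = 68.87 µg/mL
k = ln 2 / 20.1 = 0.03448 hr⁻¹
C(t) = Css (1 − e^(−kt)) = 68.87 × (1 − e^(−1.514)) = 68.87 × 0.7799 ≈ 53.7 µg/mL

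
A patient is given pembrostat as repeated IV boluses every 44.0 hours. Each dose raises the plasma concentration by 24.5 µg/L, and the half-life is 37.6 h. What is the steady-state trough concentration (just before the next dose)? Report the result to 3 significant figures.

k = ln 2 / 37.6 = 0.01843 h⁻¹
Fraction remaining after one interval: e^(−kτ) = e^(−0.01843 × 44.0) = 0.4444
R = 1 / (1 − 0.4444) = 1.800
Css,max = 24.5 × 1.800 = 44.09 µg/L
Css,min = Css,max × e^(−kτ) = 44.09 × 0.4444 ≈ 19.6 µg/L

19.6 µg/L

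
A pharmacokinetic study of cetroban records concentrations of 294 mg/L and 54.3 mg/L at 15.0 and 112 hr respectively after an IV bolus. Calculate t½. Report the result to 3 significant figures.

k = ln(C₁/C₂) / (t₂ − t₁) = ln(294/54.3) / (112 − 15.0)
  = 1.689 / 97.00 = 0.01741 hr⁻¹
t½ = ln 2 / k = ln 2 / 0.01741 ≈ 39.8 hours

39.8 hours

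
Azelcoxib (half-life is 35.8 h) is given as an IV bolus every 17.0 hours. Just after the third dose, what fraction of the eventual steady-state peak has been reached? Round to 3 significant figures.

0.627

k = ln 2 / 35.8 = 0.01936 h⁻¹
f_n = 1 − e^(−nkτ) = 1 − e^(−3 × 0.01936 × 17.0) = 1 − e^(−0.9874) = 1 − 0.3725 ≈ 0.627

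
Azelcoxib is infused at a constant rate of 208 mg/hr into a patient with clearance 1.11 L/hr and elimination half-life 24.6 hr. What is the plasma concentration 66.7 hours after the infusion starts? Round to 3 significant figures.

159 mg/L

Css = rate / CL = 208 / 1.11 = 187.4 mg/L
k = ln 2 / 24.6 = 0.02818 hr⁻¹
C(t) = Css (1 − e^(−kt)) = 187.4 × (1 − e^(−1.879)) = 187.4 × 0.8473 ≈ 159 mg/L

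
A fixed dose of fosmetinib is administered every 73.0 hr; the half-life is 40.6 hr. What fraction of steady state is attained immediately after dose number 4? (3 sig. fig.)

0.993

k = ln 2 / 40.6 = 0.01707 hr⁻¹
f_n = 1 − e^(−nkτ) = 1 − e^(−4 × 0.01707 × 73.0) = 1 − e^(−4.985) = 1 − 0.006838 ≈ 0.993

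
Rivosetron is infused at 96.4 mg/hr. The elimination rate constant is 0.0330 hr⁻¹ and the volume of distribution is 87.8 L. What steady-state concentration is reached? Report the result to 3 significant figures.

33.3 mg/L

CL = k · V = 0.0330 × 87.8 = 2.897 L/hr
Css = rate / CL = 96.4 / 2.897 ≈ 33.3 mg/L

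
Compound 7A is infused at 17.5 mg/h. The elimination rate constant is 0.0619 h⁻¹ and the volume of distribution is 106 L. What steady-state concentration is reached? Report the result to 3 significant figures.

CL = k · V = 0.0619 × 106 = 6.561 L/h
Css = rate / CL = 17.5 / 6.561 ≈ 2.67 µg/mL

2.67 µg/mL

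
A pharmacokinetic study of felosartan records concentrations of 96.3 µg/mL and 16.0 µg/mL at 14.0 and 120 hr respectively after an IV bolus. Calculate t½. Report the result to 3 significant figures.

k = ln(C₁/C₂) / (t₂ − t₁) = ln(96.3/16.0) / (120 − 14.0)
  = 1.795 / 106.0 = 0.01693 hr⁻¹
t½ = ln 2 / k = ln 2 / 0.01693 ≈ 40.9 hours

40.9 hours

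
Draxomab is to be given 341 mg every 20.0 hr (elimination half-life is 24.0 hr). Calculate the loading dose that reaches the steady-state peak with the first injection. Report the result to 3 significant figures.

777 mg

k = ln 2 / 24.0 = 0.02888 hr⁻¹
Accumulation ratio R = 1 / (1 − e^(−kτ)) = 1 / (1 − e^(−0.02888×20.0)) = 1 / (1 − 0.5612) = 2.279
Loading dose = maintenance dose × R = 341 × 2.279 ≈ 777 mg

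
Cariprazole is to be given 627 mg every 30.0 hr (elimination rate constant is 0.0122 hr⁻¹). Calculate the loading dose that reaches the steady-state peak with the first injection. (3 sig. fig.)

Accumulation ratio R = 1 / (1 − e^(−kτ)) = 1 / (1 − e^(−0.01220×30.0)) = 1 / (1 − 0.6935) = 3.263
Loading dose = maintenance dose × R = 627 × 3.263 ≈ 2050 mg

2050 mg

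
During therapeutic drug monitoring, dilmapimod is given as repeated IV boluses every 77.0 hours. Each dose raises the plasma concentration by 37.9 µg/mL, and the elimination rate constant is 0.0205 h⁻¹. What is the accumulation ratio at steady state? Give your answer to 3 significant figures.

Fraction remaining after one interval: e^(−kτ) = e^(−0.02050 × 77.0) = 0.2063
R = 1 / (1 − 0.2063) = 1 / 0.7937 ≈ 1.26

1.26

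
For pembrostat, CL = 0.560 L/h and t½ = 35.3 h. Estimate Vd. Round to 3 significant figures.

k = ln 2 / t½ = ln 2 / 35.3 = 0.01964 h⁻¹
V = CL / k = 0.560 / 0.01964 ≈ 28.5 L

28.5 L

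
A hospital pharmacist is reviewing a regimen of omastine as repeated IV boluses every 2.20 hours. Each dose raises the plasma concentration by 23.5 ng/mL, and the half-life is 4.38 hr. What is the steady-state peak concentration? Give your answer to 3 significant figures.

79.9 ng/mL

k = ln 2 / 4.38 = 0.1583 hr⁻¹
Fraction remaining after one interval: e^(−kτ) = e^(−0.1583 × 2.20) = 0.7060
R = 1 / (1 − 0.7060) = 3.401
Css,max = 23.5 × 3.401 ≈ 79.9 ng/mL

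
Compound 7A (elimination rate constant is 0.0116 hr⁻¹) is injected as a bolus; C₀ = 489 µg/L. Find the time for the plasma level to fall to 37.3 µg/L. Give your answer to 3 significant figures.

C(t) = C₀ e^(−kt)  ⇒  t = ln(C₀/C) / k
t = ln(489/37.3) / 0.01160 = 2.573 / 0.01160 ≈ 222 hours

222 hours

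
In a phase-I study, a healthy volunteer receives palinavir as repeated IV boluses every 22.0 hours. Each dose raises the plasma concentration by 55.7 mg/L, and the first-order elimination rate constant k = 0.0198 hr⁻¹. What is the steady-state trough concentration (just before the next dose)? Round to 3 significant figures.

102 mg/L

Fraction remaining after one interval: e^(−kτ) = e^(−0.01980 × 22.0) = 0.6469
R = 1 / (1 − 0.6469) = 2.832
Css,max = 55.7 × 2.832 = 157.7 mg/L
Css,min = Css,max × e^(−kτ) = 157.7 × 0.6469 ≈ 102 mg/L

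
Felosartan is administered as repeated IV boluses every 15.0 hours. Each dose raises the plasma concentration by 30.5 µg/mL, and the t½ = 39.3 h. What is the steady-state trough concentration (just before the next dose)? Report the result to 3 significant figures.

k = ln 2 / 39.3 = 0.01764 h⁻¹
Fraction remaining after one interval: e^(−kτ) = e^(−0.01764 × 15.0) = 0.7675
R = 1 / (1 − 0.7675) = 4.302
Css,max = 30.5 × 4.302 = 131.2 µg/mL
Css,min = Css,max × e^(−kτ) = 131.2 × 0.7675 ≈ 101 µg/mL

101 µg/mL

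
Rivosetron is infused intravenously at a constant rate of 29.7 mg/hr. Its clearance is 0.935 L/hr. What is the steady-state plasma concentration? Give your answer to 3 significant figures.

31.8 µg/mL

Css = infusion rate / CL = 29.7 / 0.935 ≈ 31.8 µg/mL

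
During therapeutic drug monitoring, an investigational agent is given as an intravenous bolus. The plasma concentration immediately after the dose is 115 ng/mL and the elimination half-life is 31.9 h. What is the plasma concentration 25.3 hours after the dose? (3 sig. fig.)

k = ln 2 / 31.9 = 0.02173 h⁻¹
C(t) = C₀ e^(−kt) = 115 × e^(−0.02173 × 25.3) = 115 × e^(−0.5497) = 115 × 0.5771 ≈ 66.4 ng/mL

66.4 ng/mL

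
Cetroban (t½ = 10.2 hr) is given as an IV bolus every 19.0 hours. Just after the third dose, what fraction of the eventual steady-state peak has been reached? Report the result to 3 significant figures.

k = ln 2 / 10.2 = 0.06796 hr⁻¹
f_n = 1 − e^(−nkτ) = 1 − e^(−3 × 0.06796 × 19.0) = 1 − e^(−3.873) = 1 − 0.02079 ≈ 0.979

0.979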